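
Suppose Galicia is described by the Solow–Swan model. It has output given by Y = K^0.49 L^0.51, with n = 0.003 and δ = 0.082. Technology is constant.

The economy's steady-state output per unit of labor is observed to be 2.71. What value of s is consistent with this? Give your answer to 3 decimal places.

s ≈ 0.240

Steady state requires s·f(k) = (n + δ)·k, i.e. s·k^α = (n + δ)·k.
Since y* = [s/(n + δ)]^(α/(1−α)), we have s/(n + δ) = (y*)^((1−α)/α) = 2.71^1.0408 = 2.8225.
Therefore s = 2.8225 × (n + δ) = 2.8225 × 0.085 = 0.2399.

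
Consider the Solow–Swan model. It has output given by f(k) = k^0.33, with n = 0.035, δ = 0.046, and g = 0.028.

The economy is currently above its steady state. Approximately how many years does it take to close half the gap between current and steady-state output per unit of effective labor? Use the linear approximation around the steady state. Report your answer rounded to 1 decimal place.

Near the steady state the convergence rate is λ = (1 − α)(n + g + δ).
λ = (1 − 0.33) × 0.109 = 0.67 × 0.109 = 0.07303
Half-life = ln 2 / λ = 0.6931 / 0.07303 ≈ 9.49 years

t_½ ≈ 9.5 years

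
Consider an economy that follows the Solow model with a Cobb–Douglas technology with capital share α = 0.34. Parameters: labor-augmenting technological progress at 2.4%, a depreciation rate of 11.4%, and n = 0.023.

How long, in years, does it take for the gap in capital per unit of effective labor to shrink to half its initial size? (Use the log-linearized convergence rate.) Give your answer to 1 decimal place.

about 6.5 years

Near the steady state the convergence rate is λ = (1 − α)(n + g + δ).
λ = (1 − 0.34) × 0.161 = 0.66 × 0.161 = 0.10626
Half-life = ln 2 / λ = 0.6931 / 0.10626 ≈ 6.52 years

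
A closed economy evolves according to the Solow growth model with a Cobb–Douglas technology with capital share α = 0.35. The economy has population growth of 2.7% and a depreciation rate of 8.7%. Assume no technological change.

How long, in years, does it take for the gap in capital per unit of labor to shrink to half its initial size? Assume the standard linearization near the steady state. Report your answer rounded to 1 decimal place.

Near the steady state the convergence rate is λ = (1 − α)(n + δ).
λ = (1 − 0.35) × 0.114 = 0.65 × 0.114 = 0.0741
Half-life = ln 2 / λ = 0.6931 / 0.0741 ≈ 9.35 years

t_½ ≈ 9.4 years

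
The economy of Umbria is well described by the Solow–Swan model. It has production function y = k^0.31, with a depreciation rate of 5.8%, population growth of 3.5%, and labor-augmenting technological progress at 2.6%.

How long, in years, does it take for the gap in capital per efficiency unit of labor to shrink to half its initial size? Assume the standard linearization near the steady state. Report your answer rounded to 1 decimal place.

Near the steady state the convergence rate is λ = (1 − α)(n + g + δ).
λ = (1 − 0.31) × 0.119 = 0.69 × 0.119 = 0.08211
Half-life = ln 2 / λ = 0.6931 / 0.08211 ≈ 8.44 years

about 8.4 years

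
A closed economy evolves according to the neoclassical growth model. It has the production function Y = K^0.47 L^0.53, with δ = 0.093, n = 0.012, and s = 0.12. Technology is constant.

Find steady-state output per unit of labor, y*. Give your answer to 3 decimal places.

y* ≈ 1.126

Steady state requires s·f(k) = (n + δ)·k, i.e. s·k^α = (n + δ)·k.
Rearranging, k^(1−α) = s / (n + δ).
k^0.53 = 0.12 / (0.012 + 0.093) = 0.12 / 0.105 = 1.1429
k* = 1.1429^(1/0.53) ≈ 1.2866
y* = (k*)^α = 1.2866^0.47 ≈ 1.1257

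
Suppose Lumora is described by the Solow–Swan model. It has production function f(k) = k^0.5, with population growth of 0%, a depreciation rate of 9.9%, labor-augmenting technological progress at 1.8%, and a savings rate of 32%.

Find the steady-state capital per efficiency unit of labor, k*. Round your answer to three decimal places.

k* = 7.480

At the steady state, Δk = 0, so s·k^α = (n + g + δ)·k.
Rearranging, k^(1−α) = s / (n + g + δ).
k^0.5 = 0.32 / (0.000 + 0.018 + 0.099) = 0.32 / 0.117 = 2.7350
k* = 2.7350^(1/0.5) ≈ 7.4802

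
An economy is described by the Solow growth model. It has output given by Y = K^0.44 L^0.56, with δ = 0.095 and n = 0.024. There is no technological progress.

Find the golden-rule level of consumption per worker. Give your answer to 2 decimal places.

At the golden rule, f'(k) = n + δ, so α·k^(α−1) = n + δ and k_gold = (α/(n + δ))^(1/(1−α)).
k_gold = (0.44/0.119)^(1/0.56) = 3.6975^1.7857 ≈ 10.3303
c_gold = f(k_gold) − (n + δ)·k_gold = 2.7939 − 0.119×10.3303 ≈ 1.5646

c_gold ≈ 1.56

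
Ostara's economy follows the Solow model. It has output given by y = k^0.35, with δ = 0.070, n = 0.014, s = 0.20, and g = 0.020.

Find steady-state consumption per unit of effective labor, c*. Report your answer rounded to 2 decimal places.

Steady state requires s·f(k) = (n + g + δ)·k, i.e. s·k^α = (n + g + δ)·k.
Dividing both sides by k: k^(1−α) = s / (n + g + δ).
k^0.65 = 0.20 / (0.014 + 0.020 + 0.070) = 0.20 / 0.104 = 1.9231
k* = 1.9231^(1/0.65) ≈ 2.7348
y* = (k*)^α = 2.7348^0.35 ≈ 1.4221
c* = (1 − s)·y* = (1 − 0.20) × 1.4221 ≈ 1.1377

c* = 1.14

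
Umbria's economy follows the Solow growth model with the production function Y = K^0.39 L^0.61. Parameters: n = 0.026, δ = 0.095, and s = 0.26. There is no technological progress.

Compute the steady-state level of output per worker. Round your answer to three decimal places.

y* = 1.631

In steady state, investment equals break-even investment: s·k^α = (n + δ)·k.
Dividing both sides by k: k^(1−α) = s / (n + δ).
k^0.61 = 0.26 / (0.026 + 0.095) = 0.26 / 0.121 = 2.1488
k* = 2.1488^(1/0.61) ≈ 3.5042
y* = (k*)^α = 3.5042^0.39 ≈ 1.6308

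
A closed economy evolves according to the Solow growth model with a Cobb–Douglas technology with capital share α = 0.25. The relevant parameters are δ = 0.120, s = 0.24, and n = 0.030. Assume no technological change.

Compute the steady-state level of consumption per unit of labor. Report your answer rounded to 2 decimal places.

c* ≈ 0.89

Steady state requires s·f(k) = (n + δ)·k, i.e. s·k^α = (n + δ)·k.
Rearranging, k^(1−α) = s / (n + δ).
k^0.75 = 0.24 / (0.030 + 0.120) = 0.24 / 0.150 = 1.6000
k* = 1.6000^(1/0.75) ≈ 1.8714
y* = (k*)^α = 1.8714^0.25 ≈ 1.1696
c* = (1 − s)·y* = (1 − 0.24) × 1.1696 ≈ 0.8889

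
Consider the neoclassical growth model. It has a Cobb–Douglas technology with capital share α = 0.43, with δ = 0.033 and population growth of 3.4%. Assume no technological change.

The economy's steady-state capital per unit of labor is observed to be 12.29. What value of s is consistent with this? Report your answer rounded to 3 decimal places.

Steady state requires s·f(k) = (n + δ)·k, i.e. s·k^α = (n + δ)·k.
So s / (n + δ) = (k*)^(1−α) = 12.29^0.57 = 4.1787.
Therefore s = 4.1787 × (n + δ) = 4.1787 × 0.067 = 0.2800.

s ≈ 0.280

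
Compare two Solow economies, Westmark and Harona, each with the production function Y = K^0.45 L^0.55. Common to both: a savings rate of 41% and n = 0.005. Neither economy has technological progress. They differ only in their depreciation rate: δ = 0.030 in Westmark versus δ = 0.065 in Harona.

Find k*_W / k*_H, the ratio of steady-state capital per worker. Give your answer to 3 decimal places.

Steady-state k* = [s/(n + δ)]^(1/(1−α)), so the ratio is [ (s_W/(n + δ)_W) / (s_H/(n + δ)_H) ]^1.8182.
s_W/(n + δ)_W = 0.41/0.035 = 11.7143; s_H/(n + δ)_H = 0.41/0.070 = 5.8571.
Ratio = (11.7143/5.8571)^1.8182 = 2.0000^1.8182 ≈ 3.5264

k*_W / k*_H ≈ 3.526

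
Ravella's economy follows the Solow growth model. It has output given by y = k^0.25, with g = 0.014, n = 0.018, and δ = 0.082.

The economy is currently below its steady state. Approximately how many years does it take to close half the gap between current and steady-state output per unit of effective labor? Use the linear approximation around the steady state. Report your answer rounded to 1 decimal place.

Near the steady state the convergence rate is λ = (1 − α)(n + g + δ).
λ = (1 − 0.25) × 0.114 = 0.75 × 0.114 = 0.0855
Half-life = ln 2 / λ = 0.6931 / 0.0855 ≈ 8.11 years

about 8.1 years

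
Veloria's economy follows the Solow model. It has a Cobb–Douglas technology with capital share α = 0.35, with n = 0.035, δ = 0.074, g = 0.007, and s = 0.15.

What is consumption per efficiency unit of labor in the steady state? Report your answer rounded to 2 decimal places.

c* = 0.98

Steady state requires s·f(k) = (n + g + δ)·k, i.e. s·k^α = (n + g + δ)·k.
Dividing both sides by k: k^(1−α) = s / (n + g + δ).
k^0.65 = 0.15 / (0.035 + 0.007 + 0.074) = 0.15 / 0.116 = 1.2931
k* = 1.2931^(1/0.65) ≈ 1.4851
y* = (k*)^α = 1.4851^0.35 ≈ 1.1485
c* = (1 − s)·y* = (1 − 0.15) × 1.1485 ≈ 0.9762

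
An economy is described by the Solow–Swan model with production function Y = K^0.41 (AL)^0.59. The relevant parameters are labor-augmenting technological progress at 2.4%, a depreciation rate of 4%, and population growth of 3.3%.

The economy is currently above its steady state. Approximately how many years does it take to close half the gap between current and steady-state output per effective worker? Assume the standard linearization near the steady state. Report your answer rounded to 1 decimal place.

Near the steady state the convergence rate is λ = (1 − α)(n + g + δ).
λ = (1 − 0.41) × 0.097 = 0.59 × 0.097 = 0.05723
Half-life = ln 2 / λ = 0.6931 / 0.05723 ≈ 12.11 years

t_½ ≈ 12.1 years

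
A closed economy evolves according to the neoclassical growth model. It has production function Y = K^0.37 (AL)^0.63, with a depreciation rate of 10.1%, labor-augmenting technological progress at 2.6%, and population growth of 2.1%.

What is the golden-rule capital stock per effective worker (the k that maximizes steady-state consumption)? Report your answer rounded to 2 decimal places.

k_gold ≈ 4.28

The golden rule sets f'(k) = n + g + δ, i.e. α·k^(α−1) = n + g + δ.
So k^(1−α) = α / (n + g + δ) = 0.37 / 0.148 = 2.5000.
k_gold = 2.5000^(1/0.63) ≈ 4.2820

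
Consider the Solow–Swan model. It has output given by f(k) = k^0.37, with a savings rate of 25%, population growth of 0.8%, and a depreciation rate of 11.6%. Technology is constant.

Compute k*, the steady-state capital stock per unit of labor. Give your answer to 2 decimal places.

k* ≈ 3.04

Steady state requires s·f(k) = (n + δ)·k, i.e. s·k^α = (n + δ)·k.
Rearranging, k^(1−α) = s / (n + δ).
k^0.63 = 0.25 / (0.008 + 0.116) = 0.25 / 0.124 = 2.0161
k* = 2.0161^(1/0.63) ≈ 3.0434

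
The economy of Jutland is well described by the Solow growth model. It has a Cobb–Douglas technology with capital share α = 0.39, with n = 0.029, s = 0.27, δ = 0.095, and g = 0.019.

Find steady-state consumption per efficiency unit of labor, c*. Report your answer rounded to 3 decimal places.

c* ≈ 1.096

In steady state, investment equals break-even investment: s·k^α = (n + g + δ)·k.
Dividing both sides by k: k^(1−α) = s / (n + g + δ).
k^0.61 = 0.27 / (0.029 + 0.019 + 0.095) = 0.27 / 0.143 = 1.8881
k* = 1.8881^(1/0.61) ≈ 2.8347
y* = (k*)^α = 2.8347^0.39 ≈ 1.5013
c* = (1 − s)·y* = (1 − 0.27) × 1.5013 ≈ 1.0959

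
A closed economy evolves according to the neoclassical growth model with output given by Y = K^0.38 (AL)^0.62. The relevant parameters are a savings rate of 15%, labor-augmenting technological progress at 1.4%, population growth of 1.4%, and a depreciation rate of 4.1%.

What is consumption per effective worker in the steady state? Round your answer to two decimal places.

In steady state, investment equals break-even investment: s·k^α = (n + g + δ)·k.
Dividing both sides by k: k^(1−α) = s / (n + g + δ).
k^0.62 = 0.15 / (0.014 + 0.014 + 0.041) = 0.15 / 0.069 = 2.1739
k* = 2.1739^(1/0.62) ≈ 3.4989
y* = (k*)^α = 3.4989^0.38 ≈ 1.6095
c* = (1 − s)·y* = (1 − 0.15) × 1.6095 ≈ 1.3681

c* = 1.37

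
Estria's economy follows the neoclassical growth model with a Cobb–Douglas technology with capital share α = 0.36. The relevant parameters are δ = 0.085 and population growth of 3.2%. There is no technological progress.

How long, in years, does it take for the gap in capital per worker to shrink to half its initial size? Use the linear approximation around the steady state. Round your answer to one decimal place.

Near the steady state the convergence rate is λ = (1 − α)(n + δ).
λ = (1 − 0.36) × 0.117 = 0.64 × 0.117 = 0.07488
Half-life = ln 2 / λ = 0.6931 / 0.07488 ≈ 9.26 years

t_½ ≈ 9.3 years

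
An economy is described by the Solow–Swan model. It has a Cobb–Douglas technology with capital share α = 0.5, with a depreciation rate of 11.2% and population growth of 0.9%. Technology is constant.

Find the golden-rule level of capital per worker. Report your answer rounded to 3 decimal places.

k_gold ≈ 17.075

The golden rule sets f'(k) = n + δ, i.e. α·k^(α−1) = n + δ.
So k^(1−α) = α / (n + δ) = 0.5 / 0.121 = 4.1322.
k_gold = 4.1322^(1/0.5) ≈ 17.0751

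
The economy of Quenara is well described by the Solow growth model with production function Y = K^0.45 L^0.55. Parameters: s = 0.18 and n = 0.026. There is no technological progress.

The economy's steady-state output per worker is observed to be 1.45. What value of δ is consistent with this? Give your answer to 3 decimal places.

At the steady state, Δk = 0, so s·k^α = (n + δ)·k.
Since y* = [s/(n + δ)]^(α/(1−α)), we have s/(n + δ) = (y*)^((1−α)/α) = 1.45^1.2222 = 1.5748.
Therefore n + δ = s / 1.5748 = 0.18 / 1.5748 = 0.1143, so δ = 0.1143 − 0.026 = 0.0883.

δ ≈ 0.088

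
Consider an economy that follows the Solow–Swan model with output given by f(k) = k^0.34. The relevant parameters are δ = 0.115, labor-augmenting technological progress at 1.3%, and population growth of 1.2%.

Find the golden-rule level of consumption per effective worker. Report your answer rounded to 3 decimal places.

At the golden rule, f'(k) = n + g + δ, so α·k^(α−1) = n + g + δ and k_gold = (α/(n + g + δ))^(1/(1−α)).
k_gold = (0.34/0.140)^(1/0.66) = 2.4286^1.5152 ≈ 3.8361
c_gold = f(k_gold) − (n + g + δ)·k_gold = 1.5795 − 0.140×3.8361 ≈ 1.0424

c_gold ≈ 1.042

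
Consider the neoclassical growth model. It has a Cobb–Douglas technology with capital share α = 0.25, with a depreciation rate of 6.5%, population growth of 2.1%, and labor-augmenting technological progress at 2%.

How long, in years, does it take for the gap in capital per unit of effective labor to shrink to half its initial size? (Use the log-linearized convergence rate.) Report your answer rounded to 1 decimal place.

Near the steady state the convergence rate is λ = (1 − α)(n + g + δ).
λ = (1 − 0.25) × 0.106 = 0.75 × 0.106 = 0.0795
Half-life = ln 2 / λ = 0.6931 / 0.0795 ≈ 8.72 years

t_½ ≈ 8.7 years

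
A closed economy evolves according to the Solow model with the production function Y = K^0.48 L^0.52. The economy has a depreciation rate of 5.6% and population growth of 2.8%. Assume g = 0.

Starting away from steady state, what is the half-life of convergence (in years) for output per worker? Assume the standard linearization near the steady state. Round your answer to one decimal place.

Near the steady state the convergence rate is λ = (1 − α)(n + δ).
λ = (1 − 0.48) × 0.084 = 0.52 × 0.084 = 0.04368
Half-life = ln 2 / λ = 0.6931 / 0.04368 ≈ 15.87 years

t_½ ≈ 15.9 years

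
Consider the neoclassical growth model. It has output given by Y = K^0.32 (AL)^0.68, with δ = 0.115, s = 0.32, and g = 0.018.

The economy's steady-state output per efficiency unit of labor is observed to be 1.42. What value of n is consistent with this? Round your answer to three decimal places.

n ≈ 0.019

At the steady state, Δk = 0, so s·k^α = (n + g + δ)·k.
Since y* = [s/(n + g + δ)]^(α/(1−α)), we have s/(n + g + δ) = (y*)^((1−α)/α) = 1.42^2.125 = 2.1067.
Therefore n + g + δ = s / 2.1067 = 0.32 / 2.1067 = 0.1519, so n = 0.1519 − 0.133 = 0.0189.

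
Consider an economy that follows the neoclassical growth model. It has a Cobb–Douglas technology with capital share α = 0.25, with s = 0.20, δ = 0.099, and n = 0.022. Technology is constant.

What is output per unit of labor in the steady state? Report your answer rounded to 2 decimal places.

Steady state requires s·f(k) = (n + δ)·k, i.e. s·k^α = (n + δ)·k.
Dividing both sides by k: k^(1−α) = s / (n + δ).
k^0.75 = 0.20 / (0.022 + 0.099) = 0.20 / 0.121 = 1.6529
k* = 1.6529^(1/0.75) ≈ 1.9543
y* = (k*)^α = 1.9543^0.25 ≈ 1.1824

y* = 1.18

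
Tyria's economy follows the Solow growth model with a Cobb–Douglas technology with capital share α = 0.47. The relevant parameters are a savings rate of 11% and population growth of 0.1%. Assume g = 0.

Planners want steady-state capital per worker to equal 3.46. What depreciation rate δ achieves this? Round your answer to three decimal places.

δ ≈ 0.056

In steady state, investment equals break-even investment: s·k^α = (n + δ)·k.
So s / (n + δ) = (k*)^(1−α) = 3.46^0.53 = 1.9307.
Therefore n + δ = s / 1.9307 = 0.11 / 1.9307 = 0.0570, so δ = 0.0570 − 0.001 = 0.0560.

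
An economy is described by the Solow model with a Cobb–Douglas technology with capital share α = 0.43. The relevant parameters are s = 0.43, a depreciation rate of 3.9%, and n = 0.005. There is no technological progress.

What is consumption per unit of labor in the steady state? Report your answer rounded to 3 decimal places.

Steady state requires s·f(k) = (n + δ)·k, i.e. s·k^α = (n + δ)·k.
Rearranging, k^(1−α) = s / (n + δ).
k^0.57 = 0.43 / (0.005 + 0.039) = 0.43 / 0.044 = 9.7727
k* = 9.7727^(1/0.57) ≈ 54.5592
y* = (k*)^α = 54.5592^0.43 ≈ 5.5828
c* = (1 − s)·y* = (1 − 0.43) × 5.5828 ≈ 3.1822

c* = 3.182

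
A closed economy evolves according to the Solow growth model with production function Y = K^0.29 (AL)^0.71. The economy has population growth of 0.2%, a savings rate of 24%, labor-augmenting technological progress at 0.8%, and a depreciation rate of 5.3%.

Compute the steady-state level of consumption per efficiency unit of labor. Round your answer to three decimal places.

c* ≈ 1.312

At the steady state, Δk = 0, so s·k^α = (n + g + δ)·k.
Rearranging, k^(1−α) = s / (n + g + δ).
k^0.71 = 0.24 / (0.002 + 0.008 + 0.053) = 0.24 / 0.063 = 3.8095
k* = 3.8095^(1/0.71) ≈ 6.5785
y* = (k*)^α = 6.5785^0.29 ≈ 1.7269
c* = (1 − s)·y* = (1 − 0.24) × 1.7269 ≈ 1.3124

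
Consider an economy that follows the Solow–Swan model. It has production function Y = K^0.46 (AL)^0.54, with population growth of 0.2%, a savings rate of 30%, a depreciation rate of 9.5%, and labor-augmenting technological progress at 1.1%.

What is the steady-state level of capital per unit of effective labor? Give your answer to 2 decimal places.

k* ≈ 6.63

Steady state requires s·f(k) = (n + g + δ)·k, i.e. s·k^α = (n + g + δ)·k.
Rearranging, k^(1−α) = s / (n + g + δ).
k^0.54 = 0.30 / (0.002 + 0.011 + 0.095) = 0.30 / 0.108 = 2.7778
k* = 2.7778^(1/0.54) ≈ 6.6324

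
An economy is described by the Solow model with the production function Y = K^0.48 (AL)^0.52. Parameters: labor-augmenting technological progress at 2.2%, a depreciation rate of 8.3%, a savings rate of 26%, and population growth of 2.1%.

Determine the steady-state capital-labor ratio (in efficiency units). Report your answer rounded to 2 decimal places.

In steady state, investment equals break-even investment: s·k^α = (n + g + δ)·k.
Rearranging, k^(1−α) = s / (n + g + δ).
k^0.52 = 0.26 / (0.021 + 0.022 + 0.083) = 0.26 / 0.126 = 2.0635
k* = 2.0635^(1/0.52) ≈ 4.0273

k* = 4.03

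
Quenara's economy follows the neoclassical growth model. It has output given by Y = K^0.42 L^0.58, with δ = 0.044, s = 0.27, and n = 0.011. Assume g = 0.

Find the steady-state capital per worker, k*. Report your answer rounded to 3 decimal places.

In steady state, investment equals break-even investment: s·k^α = (n + δ)·k.
Rearranging, k^(1−α) = s / (n + δ).
k^0.58 = 0.27 / (0.011 + 0.044) = 0.27 / 0.055 = 4.9091
k* = 4.9091^(1/0.58) ≈ 15.5376

k* = 15.538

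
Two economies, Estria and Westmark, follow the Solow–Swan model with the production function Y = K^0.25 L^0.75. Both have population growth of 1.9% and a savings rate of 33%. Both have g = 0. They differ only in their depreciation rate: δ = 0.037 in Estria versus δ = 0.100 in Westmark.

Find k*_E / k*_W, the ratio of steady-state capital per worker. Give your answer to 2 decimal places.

Steady-state k* = [s/(n + δ)]^(1/(1−α)), so the ratio is [ (s_E/(n + δ)_E) / (s_W/(n + δ)_W) ]^1.3333.
s_E/(n + δ)_E = 0.33/0.056 = 5.8929; s_W/(n + δ)_W = 0.33/0.119 = 2.7731.
Ratio = (5.8929/2.7731)^1.3333 = 2.1250^1.3333 ≈ 2.7319

k*_E / k*_W ≈ 2.73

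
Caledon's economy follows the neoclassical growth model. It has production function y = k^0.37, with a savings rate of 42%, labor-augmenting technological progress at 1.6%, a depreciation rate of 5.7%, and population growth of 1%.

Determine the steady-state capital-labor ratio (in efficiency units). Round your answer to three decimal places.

k* = 13.114

In steady state, investment equals break-even investment: s·k^α = (n + g + δ)·k.
Dividing both sides by k: k^(1−α) = s / (n + g + δ).
k^0.63 = 0.42 / (0.010 + 0.016 + 0.057) = 0.42 / 0.083 = 5.0602
k* = 5.0602^(1/0.63) ≈ 13.1137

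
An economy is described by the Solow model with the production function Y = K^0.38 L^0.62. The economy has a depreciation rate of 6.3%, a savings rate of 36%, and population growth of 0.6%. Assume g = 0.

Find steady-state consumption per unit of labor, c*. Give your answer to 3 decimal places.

In steady state, investment equals break-even investment: s·k^α = (n + δ)·k.
Rearranging, k^(1−α) = s / (n + δ).
k^0.62 = 0.36 / (0.006 + 0.063) = 0.36 / 0.069 = 5.2174
k* = 5.2174^(1/0.62) ≈ 14.3610
y* = (k*)^α = 14.3610^0.38 ≈ 2.7525
c* = (1 − s)·y* = (1 − 0.36) × 2.7525 ≈ 1.7616

c* ≈ 1.762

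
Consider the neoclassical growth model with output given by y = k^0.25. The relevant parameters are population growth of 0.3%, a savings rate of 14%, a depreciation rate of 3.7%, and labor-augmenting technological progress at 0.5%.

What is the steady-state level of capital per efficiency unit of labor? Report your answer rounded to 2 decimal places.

k* ≈ 4.54

At the steady state, Δk = 0, so s·k^α = (n + g + δ)·k.
Dividing both sides by k: k^(1−α) = s / (n + g + δ).
k^0.75 = 0.14 / (0.003 + 0.005 + 0.037) = 0.14 / 0.045 = 3.1111
k* = 3.1111^(1/0.75) ≈ 4.5417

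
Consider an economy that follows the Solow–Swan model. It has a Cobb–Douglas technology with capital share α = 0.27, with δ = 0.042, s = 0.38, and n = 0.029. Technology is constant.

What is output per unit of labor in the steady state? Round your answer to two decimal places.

y* = 1.86

At the steady state, Δk = 0, so s·k^α = (n + δ)·k.
Rearranging, k^(1−α) = s / (n + δ).
k^0.73 = 0.38 / (0.029 + 0.042) = 0.38 / 0.071 = 5.3521
k* = 5.3521^(1/0.73) ≈ 9.9536
y* = (k*)^α = 9.9536^0.27 ≈ 1.8598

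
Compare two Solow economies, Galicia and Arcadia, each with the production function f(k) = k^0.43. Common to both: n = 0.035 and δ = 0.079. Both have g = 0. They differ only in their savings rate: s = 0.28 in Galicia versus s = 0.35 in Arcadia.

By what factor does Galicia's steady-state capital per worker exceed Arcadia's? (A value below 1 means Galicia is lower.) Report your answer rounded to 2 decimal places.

ratio ≈ 0.68

Steady-state k* = [s/(n + δ)]^(1/(1−α)), so the ratio is [ (s_G/(n + δ)_G) / (s_A/(n + δ)_A) ]^1.7544.
s_G/(n + δ)_G = 0.28/0.114 = 2.4561; s_A/(n + δ)_A = 0.35/0.114 = 3.0702.
Ratio = (2.4561/3.0702)^1.7544 = 0.8000^1.7544 ≈ 0.6761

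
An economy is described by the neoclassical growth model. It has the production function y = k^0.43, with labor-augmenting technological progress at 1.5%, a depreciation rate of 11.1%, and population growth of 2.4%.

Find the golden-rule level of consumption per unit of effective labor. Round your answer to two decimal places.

c_gold ≈ 1.26

At the golden rule, f'(k) = n + g + δ, so α·k^(α−1) = n + g + δ and k_gold = (α/(n + g + δ))^(1/(1−α)).
k_gold = (0.43/0.150)^(1/0.57) = 2.8667^1.7544 ≈ 6.3450
c_gold = f(k_gold) − (n + g + δ)·k_gold = 2.2133 − 0.150×6.3450 ≈ 1.2616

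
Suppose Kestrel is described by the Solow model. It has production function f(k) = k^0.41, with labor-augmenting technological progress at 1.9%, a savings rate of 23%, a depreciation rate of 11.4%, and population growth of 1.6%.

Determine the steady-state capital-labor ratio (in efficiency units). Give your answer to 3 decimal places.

k* = 2.087

In steady state, investment equals break-even investment: s·k^α = (n + g + δ)·k.
Rearranging, k^(1−α) = s / (n + g + δ).
k^0.59 = 0.23 / (0.016 + 0.019 + 0.114) = 0.23 / 0.149 = 1.5436
k* = 1.5436^(1/0.59) ≈ 2.0871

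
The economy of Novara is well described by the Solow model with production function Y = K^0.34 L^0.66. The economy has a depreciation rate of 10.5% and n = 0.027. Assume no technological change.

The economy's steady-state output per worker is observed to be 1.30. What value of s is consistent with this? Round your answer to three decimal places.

s ≈ 0.220

At the steady state, Δk = 0, so s·k^α = (n + δ)·k.
Since y* = [s/(n + δ)]^(α/(1−α)), we have s/(n + δ) = (y*)^((1−α)/α) = 1.30^1.9412 = 1.6641.
Therefore s = 1.6641 × (n + δ) = 1.6641 × 0.132 = 0.2197.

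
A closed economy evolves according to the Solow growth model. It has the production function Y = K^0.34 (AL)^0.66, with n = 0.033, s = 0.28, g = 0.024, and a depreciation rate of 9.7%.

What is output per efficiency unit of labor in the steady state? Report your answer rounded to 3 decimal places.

At the steady state, Δk = 0, so s·k^α = (n + g + δ)·k.
Rearranging, k^(1−α) = s / (n + g + δ).
k^0.66 = 0.28 / (0.033 + 0.024 + 0.097) = 0.28 / 0.154 = 1.8182
k* = 1.8182^(1/0.66) ≈ 2.4740
y* = (k*)^α = 2.4740^0.34 ≈ 1.3607

y* = 1.361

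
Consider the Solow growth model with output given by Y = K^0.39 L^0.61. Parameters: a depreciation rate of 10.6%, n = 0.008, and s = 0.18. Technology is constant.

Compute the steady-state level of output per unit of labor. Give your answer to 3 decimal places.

y* ≈ 1.339

Steady state requires s·f(k) = (n + δ)·k, i.e. s·k^α = (n + δ)·k.
Dividing both sides by k: k^(1−α) = s / (n + δ).
k^0.61 = 0.18 / (0.008 + 0.106) = 0.18 / 0.114 = 1.5789
k* = 1.5789^(1/0.61) ≈ 2.1143
y* = (k*)^α = 2.1143^0.39 ≈ 1.3391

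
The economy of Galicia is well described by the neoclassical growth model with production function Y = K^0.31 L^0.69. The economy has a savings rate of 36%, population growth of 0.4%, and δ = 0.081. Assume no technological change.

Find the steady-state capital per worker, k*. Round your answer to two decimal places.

Steady state requires s·f(k) = (n + δ)·k, i.e. s·k^α = (n + δ)·k.
Dividing both sides by k: k^(1−α) = s / (n + δ).
k^0.69 = 0.36 / (0.004 + 0.081) = 0.36 / 0.085 = 4.2353
k* = 4.2353^(1/0.69) ≈ 8.1008

k* ≈ 8.10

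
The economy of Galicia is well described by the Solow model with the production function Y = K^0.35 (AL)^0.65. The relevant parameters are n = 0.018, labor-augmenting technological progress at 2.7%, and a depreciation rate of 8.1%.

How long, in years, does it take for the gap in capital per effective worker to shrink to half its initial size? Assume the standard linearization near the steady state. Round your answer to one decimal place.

about 8.5 years

Near the steady state the convergence rate is λ = (1 − α)(n + g + δ).
λ = (1 − 0.35) × 0.126 = 0.65 × 0.126 = 0.0819
Half-life = ln 2 / λ = 0.6931 / 0.0819 ≈ 8.46 years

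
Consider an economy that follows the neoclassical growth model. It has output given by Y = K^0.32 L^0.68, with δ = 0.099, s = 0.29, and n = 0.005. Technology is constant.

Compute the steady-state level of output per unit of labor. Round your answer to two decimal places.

y* ≈ 1.62

Steady state requires s·f(k) = (n + δ)·k, i.e. s·k^α = (n + δ)·k.
Rearranging, k^(1−α) = s / (n + δ).
k^0.68 = 0.29 / (0.005 + 0.099) = 0.29 / 0.104 = 2.7885
k* = 2.7885^(1/0.68) ≈ 4.5181
y* = (k*)^α = 4.5181^0.32 ≈ 1.6203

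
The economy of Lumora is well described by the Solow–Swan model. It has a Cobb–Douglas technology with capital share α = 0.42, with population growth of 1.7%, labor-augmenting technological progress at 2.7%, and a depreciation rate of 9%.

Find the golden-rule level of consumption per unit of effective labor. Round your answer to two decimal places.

c_gold ≈ 1.33

At the golden rule, f'(k) = n + g + δ, so α·k^(α−1) = n + g + δ and k_gold = (α/(n + g + δ))^(1/(1−α)).
k_gold = (0.42/0.134)^(1/0.58) = 3.1343^1.7241 ≈ 7.1680
c_gold = f(k_gold) − (n + g + δ)·k_gold = 2.2870 − 0.134×7.1680 ≈ 1.3265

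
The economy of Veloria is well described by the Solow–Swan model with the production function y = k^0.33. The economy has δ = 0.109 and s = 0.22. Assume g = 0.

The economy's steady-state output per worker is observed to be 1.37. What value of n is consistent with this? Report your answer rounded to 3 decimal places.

In steady state, investment equals break-even investment: s·k^α = (n + δ)·k.
Since y* = [s/(n + δ)]^(α/(1−α)), we have s/(n + δ) = (y*)^((1−α)/α) = 1.37^2.0303 = 1.8949.
Therefore n + δ = s / 1.8949 = 0.22 / 1.8949 = 0.1161, so n = 0.1161 − 0.109 = 0.0071.

n ≈ 0.007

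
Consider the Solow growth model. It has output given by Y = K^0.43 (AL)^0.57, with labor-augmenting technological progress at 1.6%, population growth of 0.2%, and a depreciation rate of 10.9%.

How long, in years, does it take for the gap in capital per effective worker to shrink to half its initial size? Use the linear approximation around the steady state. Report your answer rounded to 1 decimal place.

half-life ≈ 9.6 years

Near the steady state the convergence rate is λ = (1 − α)(n + g + δ).
λ = (1 − 0.43) × 0.127 = 0.57 × 0.127 = 0.07239
Half-life = ln 2 / λ = 0.6931 / 0.07239 ≈ 9.57 years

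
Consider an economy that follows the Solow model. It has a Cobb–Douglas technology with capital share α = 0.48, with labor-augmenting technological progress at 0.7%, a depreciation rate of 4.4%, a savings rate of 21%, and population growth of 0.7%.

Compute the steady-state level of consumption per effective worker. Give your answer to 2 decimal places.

c* = 2.59

At the steady state, Δk = 0, so s·k^α = (n + g + δ)·k.
Dividing both sides by k: k^(1−α) = s / (n + g + δ).
k^0.52 = 0.21 / (0.007 + 0.007 + 0.044) = 0.21 / 0.058 = 3.6207
k* = 3.6207^(1/0.52) ≈ 11.8741
y* = (k*)^α = 11.8741^0.48 ≈ 3.2795
c* = (1 − s)·y* = (1 − 0.21) × 3.2795 ≈ 2.5908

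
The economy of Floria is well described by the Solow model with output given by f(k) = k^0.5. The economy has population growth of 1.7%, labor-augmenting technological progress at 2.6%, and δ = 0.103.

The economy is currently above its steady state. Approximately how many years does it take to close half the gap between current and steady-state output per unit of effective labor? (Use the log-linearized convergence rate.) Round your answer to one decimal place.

Near the steady state the convergence rate is λ = (1 − α)(n + g + δ).
λ = (1 − 0.5) × 0.146 = 0.5 × 0.146 = 0.0730
Half-life = ln 2 / λ = 0.6931 / 0.0730 ≈ 9.49 years

about 9.5 years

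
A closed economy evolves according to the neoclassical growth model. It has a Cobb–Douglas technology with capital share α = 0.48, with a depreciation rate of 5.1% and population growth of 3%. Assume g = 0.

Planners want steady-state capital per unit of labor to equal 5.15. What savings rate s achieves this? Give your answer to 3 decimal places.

s ≈ 0.190

In steady state, investment equals break-even investment: s·k^α = (n + δ)·k.
So s / (n + δ) = (k*)^(1−α) = 5.15^0.52 = 2.3450.
Therefore s = 2.3450 × (n + δ) = 2.3450 × 0.081 = 0.1899.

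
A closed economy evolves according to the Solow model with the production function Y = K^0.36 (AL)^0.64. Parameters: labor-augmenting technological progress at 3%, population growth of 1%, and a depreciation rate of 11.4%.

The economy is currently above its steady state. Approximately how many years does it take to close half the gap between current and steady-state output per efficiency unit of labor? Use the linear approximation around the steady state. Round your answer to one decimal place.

Near the steady state the convergence rate is λ = (1 − α)(n + g + δ).
λ = (1 − 0.36) × 0.154 = 0.64 × 0.154 = 0.09856
Half-life = ln 2 / λ = 0.6931 / 0.09856 ≈ 7.03 years

about 7.0 years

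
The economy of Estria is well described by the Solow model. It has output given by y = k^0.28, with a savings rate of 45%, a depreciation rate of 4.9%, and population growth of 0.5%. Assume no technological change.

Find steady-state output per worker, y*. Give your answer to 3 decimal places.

In steady state, investment equals break-even investment: s·k^α = (n + δ)·k.
Dividing both sides by k: k^(1−α) = s / (n + δ).
k^0.72 = 0.45 / (0.005 + 0.049) = 0.45 / 0.054 = 8.3333
k* = 8.3333^(1/0.72) ≈ 19.0070
y* = (k*)^α = 19.0070^0.28 ≈ 2.2808

y* = 2.281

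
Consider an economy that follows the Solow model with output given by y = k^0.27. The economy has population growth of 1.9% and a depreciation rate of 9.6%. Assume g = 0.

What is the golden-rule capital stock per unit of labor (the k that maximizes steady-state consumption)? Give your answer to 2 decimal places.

k_gold ≈ 3.22

The golden rule sets f'(k) = n + δ, i.e. α·k^(α−1) = n + δ.
So k^(1−α) = α / (n + δ) = 0.27 / 0.115 = 2.3478.
k_gold = 2.3478^(1/0.73) ≈ 3.2193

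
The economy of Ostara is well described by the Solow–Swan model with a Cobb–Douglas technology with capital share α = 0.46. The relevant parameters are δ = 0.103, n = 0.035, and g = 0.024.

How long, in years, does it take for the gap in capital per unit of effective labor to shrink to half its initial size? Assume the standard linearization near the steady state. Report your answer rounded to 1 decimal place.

Near the steady state the convergence rate is λ = (1 − α)(n + g + δ).
λ = (1 − 0.46) × 0.162 = 0.54 × 0.162 = 0.08748
Half-life = ln 2 / λ = 0.6931 / 0.08748 ≈ 7.92 years

half-life ≈ 7.9 years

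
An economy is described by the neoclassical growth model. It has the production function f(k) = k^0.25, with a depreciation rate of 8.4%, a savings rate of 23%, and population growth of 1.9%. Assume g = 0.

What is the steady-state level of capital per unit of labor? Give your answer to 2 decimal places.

k* ≈ 2.92

In steady state, investment equals break-even investment: s·k^α = (n + δ)·k.
Rearranging, k^(1−α) = s / (n + δ).
k^0.75 = 0.23 / (0.019 + 0.084) = 0.23 / 0.103 = 2.2330
k* = 2.2330^(1/0.75) ≈ 2.9187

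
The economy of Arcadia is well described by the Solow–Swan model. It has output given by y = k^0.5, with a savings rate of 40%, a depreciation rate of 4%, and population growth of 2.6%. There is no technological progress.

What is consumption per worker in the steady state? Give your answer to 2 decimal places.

c* = 3.64

Steady state requires s·f(k) = (n + δ)·k, i.e. s·k^α = (n + δ)·k.
Rearranging, k^(1−α) = s / (n + δ).
k^0.5 = 0.40 / (0.026 + 0.040) = 0.40 / 0.066 = 6.0606
k* = 6.0606^(1/0.5) ≈ 36.7309
y* = (k*)^α = 36.7309^0.5 ≈ 6.0606
c* = (1 − s)·y* = (1 − 0.40) × 6.0606 ≈ 3.6364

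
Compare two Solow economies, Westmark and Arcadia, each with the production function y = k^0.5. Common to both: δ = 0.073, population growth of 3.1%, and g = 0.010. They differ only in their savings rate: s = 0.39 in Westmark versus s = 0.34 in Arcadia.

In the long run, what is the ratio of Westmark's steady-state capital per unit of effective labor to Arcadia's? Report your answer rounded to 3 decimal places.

Steady-state k* = [s/(n + g + δ)]^(1/(1−α)), so the ratio is [ (s_W/(n + g + δ)_W) / (s_A/(n + g + δ)_A) ]^2.
s_W/(n + g + δ)_W = 0.39/0.114 = 3.4211; s_A/(n + g + δ)_A = 0.34/0.114 = 2.9825.
Ratio = (3.4211/2.9825)^2 = 1.1471^2 ≈ 1.3158

k*_W / k*_A ≈ 1.316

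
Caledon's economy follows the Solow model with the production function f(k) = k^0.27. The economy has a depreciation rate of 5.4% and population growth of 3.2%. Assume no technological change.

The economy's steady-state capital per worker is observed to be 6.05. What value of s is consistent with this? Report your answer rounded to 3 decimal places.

s ≈ 0.320

In steady state, investment equals break-even investment: s·k^α = (n + δ)·k.
So s / (n + δ) = (k*)^(1−α) = 6.05^0.73 = 3.7212.
Therefore s = 3.7212 × (n + δ) = 3.7212 × 0.086 = 0.3200.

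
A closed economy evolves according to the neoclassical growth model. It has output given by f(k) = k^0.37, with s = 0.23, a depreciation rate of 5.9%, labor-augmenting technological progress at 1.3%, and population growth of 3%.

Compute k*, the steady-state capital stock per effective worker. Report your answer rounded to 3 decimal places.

k* = 3.635

At the steady state, Δk = 0, so s·k^α = (n + g + δ)·k.
Rearranging, k^(1−α) = s / (n + g + δ).
k^0.63 = 0.23 / (0.030 + 0.013 + 0.059) = 0.23 / 0.102 = 2.2549
k* = 2.2549^(1/0.63) ≈ 3.6351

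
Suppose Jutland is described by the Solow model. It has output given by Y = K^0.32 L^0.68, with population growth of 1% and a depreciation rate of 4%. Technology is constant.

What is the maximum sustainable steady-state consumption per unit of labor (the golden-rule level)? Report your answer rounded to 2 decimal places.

At the golden rule, f'(k) = n + δ, so α·k^(α−1) = n + δ and k_gold = (α/(n + δ))^(1/(1−α)).
k_gold = (0.32/0.050)^(1/0.68) = 6.4000^1.4706 ≈ 15.3309
c_gold = f(k_gold) − (n + δ)·k_gold = 2.3954 − 0.050×15.3309 ≈ 1.6289

c_gold ≈ 1.63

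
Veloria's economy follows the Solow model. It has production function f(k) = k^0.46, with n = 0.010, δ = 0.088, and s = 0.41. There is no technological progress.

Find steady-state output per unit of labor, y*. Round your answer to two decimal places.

Steady state requires s·f(k) = (n + δ)·k, i.e. s·k^α = (n + δ)·k.
Rearranging, k^(1−α) = s / (n + δ).
k^0.54 = 0.41 / (0.010 + 0.088) = 0.41 / 0.098 = 4.1837
k* = 4.1837^(1/0.54) ≈ 14.1592
y* = (k*)^α = 14.1592^0.46 ≈ 3.3844

y* = 3.38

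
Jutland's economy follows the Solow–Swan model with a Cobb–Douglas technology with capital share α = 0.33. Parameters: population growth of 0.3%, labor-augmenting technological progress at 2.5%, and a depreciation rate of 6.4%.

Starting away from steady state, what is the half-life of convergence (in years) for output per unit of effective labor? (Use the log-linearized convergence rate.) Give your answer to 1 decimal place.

about 11.2 years

Near the steady state the convergence rate is λ = (1 − α)(n + g + δ).
λ = (1 − 0.33) × 0.092 = 0.67 × 0.092 = 0.06164
Half-life = ln 2 / λ = 0.6931 / 0.06164 ≈ 11.24 years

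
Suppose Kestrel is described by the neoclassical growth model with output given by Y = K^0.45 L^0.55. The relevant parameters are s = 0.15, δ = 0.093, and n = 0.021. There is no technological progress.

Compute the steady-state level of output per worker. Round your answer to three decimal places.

y* ≈ 1.252

In steady state, investment equals break-even investment: s·k^α = (n + δ)·k.
Dividing both sides by k: k^(1−α) = s / (n + δ).
k^0.55 = 0.15 / (0.021 + 0.093) = 0.15 / 0.114 = 1.3158
k* = 1.3158^(1/0.55) ≈ 1.6471
y* = (k*)^α = 1.6471^0.45 ≈ 1.2518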